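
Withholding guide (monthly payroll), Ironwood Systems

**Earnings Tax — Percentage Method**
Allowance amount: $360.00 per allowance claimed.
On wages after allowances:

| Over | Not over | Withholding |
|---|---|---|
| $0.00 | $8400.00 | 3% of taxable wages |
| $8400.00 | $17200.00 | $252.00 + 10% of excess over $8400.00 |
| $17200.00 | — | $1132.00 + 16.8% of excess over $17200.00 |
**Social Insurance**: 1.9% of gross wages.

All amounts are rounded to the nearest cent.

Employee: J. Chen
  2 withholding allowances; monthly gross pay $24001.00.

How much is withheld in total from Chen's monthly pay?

$2609.63

Earnings Tax: taxable = $24001.00 − 2×$360.00 = $23281.00
  $1132.00 + 16.8% × ($23281.00 − $17200.00) = $1132.00 + 16.8% × $6081.00 = $2153.61
Social Insurance: 1.9% × $24001.00 = $456.02
Total: $2153.61 + $456.02 = $2609.63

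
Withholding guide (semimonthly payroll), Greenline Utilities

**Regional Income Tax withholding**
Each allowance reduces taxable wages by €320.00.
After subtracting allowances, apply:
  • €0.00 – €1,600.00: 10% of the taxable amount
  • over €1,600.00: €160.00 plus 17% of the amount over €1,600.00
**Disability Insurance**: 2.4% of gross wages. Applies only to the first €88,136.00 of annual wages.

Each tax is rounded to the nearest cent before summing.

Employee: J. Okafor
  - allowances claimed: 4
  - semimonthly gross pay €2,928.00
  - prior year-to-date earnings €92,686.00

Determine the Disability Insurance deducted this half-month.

€0.00

Disability Insurance: YTD €92,686.00 ≥ cap €88,136.00 → €0.00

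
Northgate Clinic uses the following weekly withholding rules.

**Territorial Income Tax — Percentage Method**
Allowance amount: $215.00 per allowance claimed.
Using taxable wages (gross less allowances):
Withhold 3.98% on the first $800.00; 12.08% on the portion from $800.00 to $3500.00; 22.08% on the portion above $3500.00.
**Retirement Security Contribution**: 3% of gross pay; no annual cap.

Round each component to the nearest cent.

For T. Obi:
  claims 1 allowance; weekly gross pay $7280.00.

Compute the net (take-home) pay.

$5916.45

Territorial Income Tax: taxable = $7280.00 − 1×$215.00 = $7065.00
  $358.00 + 22.08% × ($7065.00 − $3500.00) = $358.00 + 22.08% × $3565.00 = $1145.15
Retirement Security Contribution: 3% × $7280.00 = $218.40
Total withheld: $1145.15 + $218.40 = $1363.55
Net pay: $7280.00 − $1363.55 = $5916.45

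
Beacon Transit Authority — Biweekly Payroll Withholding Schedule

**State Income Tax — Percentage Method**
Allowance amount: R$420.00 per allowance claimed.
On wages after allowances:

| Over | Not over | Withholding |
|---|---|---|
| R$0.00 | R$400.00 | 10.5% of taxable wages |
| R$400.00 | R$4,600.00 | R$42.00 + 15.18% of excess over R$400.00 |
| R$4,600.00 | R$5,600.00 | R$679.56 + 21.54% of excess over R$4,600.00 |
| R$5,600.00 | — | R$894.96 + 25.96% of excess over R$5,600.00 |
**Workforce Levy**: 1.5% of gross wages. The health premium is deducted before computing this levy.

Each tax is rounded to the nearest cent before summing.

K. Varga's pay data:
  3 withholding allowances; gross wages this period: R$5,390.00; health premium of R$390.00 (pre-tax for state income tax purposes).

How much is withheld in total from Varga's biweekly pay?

State Income Tax: taxable = R$5,390.00 − R$390.00 − 3×R$420.00 = R$3,740.00
  R$42.00 + 15.18% × (R$3,740.00 − R$400.00) = R$42.00 + 15.18% × R$3,340.00 = R$549.01
Workforce Levy: 1.5% × R$5,000.00 = R$75.00
Total: R$549.01 + R$75.00 = R$624.01

R$624.01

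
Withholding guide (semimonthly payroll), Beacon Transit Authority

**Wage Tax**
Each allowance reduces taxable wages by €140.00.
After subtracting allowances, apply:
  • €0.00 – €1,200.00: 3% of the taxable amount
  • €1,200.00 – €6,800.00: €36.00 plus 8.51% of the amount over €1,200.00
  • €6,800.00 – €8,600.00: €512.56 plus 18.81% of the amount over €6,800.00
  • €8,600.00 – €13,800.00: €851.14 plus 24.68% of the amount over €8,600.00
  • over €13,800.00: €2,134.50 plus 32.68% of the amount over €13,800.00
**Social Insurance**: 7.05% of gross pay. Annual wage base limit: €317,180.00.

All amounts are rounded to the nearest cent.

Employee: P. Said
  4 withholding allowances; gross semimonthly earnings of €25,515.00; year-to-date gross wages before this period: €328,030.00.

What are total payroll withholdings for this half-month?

€5,779.95

Wage Tax: taxable = €25,515.00 − 4×€140.00 = €24,955.00
  €2,134.50 + 32.68% × (€24,955.00 − €13,800.00) = €2,134.50 + 32.68% × €11,155.00 = €5,779.95
Social Insurance: YTD €328,030.00 ≥ cap €317,180.00 → €0.00
Total: €5,779.95 + €0.00 = €5,779.95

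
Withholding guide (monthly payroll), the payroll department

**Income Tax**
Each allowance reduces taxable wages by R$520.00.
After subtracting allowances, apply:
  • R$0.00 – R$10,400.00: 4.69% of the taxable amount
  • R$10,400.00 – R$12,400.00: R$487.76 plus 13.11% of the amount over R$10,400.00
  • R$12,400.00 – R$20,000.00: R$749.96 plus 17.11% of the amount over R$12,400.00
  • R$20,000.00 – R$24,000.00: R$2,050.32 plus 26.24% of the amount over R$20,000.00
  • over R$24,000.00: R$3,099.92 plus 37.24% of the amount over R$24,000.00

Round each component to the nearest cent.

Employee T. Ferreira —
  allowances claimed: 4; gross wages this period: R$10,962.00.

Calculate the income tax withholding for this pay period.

R$416.57

Income Tax: taxable = R$10,962.00 − 4×R$520.00 = R$8,882.00
  4.69% × R$8,882.00 = R$416.57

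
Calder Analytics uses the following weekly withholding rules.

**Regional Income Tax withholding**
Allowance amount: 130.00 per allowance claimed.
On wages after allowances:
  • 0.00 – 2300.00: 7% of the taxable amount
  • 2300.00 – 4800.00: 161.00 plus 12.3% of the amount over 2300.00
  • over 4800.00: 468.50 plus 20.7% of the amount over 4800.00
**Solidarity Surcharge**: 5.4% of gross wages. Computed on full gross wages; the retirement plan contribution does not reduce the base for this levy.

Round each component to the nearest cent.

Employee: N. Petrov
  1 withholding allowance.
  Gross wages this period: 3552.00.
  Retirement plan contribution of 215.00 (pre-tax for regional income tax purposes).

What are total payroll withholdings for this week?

464.37

Regional Income Tax: taxable = 3552.00 − 215.00 − 1×130.00 = 3207.00
  161.00 + 12.3% × (3207.00 − 2300.00) = 161.00 + 12.3% × 907.00 = 272.56
Solidarity Surcharge: 5.4% × 3552.00 = 191.81
Total: 272.56 + 191.81 = 464.37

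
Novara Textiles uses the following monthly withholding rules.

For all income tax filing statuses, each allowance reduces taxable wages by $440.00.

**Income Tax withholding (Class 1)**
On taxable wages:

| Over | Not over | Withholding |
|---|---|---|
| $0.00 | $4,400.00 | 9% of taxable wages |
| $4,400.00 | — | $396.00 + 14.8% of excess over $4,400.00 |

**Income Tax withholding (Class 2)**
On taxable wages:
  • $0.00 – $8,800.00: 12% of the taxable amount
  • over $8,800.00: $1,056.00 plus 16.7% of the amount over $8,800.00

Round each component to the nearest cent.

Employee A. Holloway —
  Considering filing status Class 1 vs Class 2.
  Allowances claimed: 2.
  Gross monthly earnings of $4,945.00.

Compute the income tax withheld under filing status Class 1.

$365.85

Income Tax (Class 1): taxable = $4,945.00 − 2×$440.00 = $4,065.00
  9% × $4,065.00 = $365.85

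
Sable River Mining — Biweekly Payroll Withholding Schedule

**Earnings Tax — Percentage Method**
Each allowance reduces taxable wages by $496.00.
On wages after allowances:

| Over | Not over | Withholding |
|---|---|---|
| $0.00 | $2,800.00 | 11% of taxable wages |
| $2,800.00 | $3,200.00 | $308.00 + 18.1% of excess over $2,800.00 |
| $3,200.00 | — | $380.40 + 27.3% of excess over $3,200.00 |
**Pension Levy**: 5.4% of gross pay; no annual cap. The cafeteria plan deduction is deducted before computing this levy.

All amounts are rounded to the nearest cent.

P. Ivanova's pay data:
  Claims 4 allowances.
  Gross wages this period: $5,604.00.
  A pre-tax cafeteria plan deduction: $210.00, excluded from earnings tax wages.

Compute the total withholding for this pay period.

Earnings Tax: taxable = $5,604.00 − $210.00 − 4×$496.00 = $3,410.00
  $380.40 + 27.3% × ($3,410.00 − $3,200.00) = $380.40 + 27.3% × $210.00 = $437.73
Pension Levy: 5.4% × $5,394.00 = $291.28
Total: $437.73 + $291.28 = $729.01

$729.01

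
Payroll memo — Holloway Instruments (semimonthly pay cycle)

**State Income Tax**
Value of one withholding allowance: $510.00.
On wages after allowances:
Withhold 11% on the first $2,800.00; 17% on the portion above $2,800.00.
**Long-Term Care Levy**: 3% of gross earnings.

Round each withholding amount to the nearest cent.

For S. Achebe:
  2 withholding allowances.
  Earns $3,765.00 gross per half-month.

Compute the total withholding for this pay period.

State Income Tax: taxable = $3,765.00 − 2×$510.00 = $2,745.00
  11% × $2,745.00 = $301.95
Long-Term Care Levy: 3% × $3,765.00 = $112.95
Total: $301.95 + $112.95 = $414.90

$414.90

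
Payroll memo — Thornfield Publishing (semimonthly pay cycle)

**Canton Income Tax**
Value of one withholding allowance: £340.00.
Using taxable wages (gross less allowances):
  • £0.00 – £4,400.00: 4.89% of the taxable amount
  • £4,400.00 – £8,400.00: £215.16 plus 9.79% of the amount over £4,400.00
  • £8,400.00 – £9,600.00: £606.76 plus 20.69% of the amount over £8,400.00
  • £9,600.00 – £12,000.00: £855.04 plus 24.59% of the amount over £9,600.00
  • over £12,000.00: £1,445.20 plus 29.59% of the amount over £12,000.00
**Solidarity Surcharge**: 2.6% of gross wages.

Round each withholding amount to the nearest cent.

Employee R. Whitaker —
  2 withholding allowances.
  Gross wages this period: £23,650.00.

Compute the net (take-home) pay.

Canton Income Tax: taxable = £23,650.00 − 2×£340.00 = £22,970.00
  £1,445.20 + 29.59% × (£22,970.00 − £12,000.00) = £1,445.20 + 29.59% × £10,970.00 = £4,691.22
Solidarity Surcharge: 2.6% × £23,650.00 = £614.90
Total withheld: £4,691.22 + £614.90 = £5,306.12
Net pay: £23,650.00 − £5,306.12 = £18,343.88

£18,343.88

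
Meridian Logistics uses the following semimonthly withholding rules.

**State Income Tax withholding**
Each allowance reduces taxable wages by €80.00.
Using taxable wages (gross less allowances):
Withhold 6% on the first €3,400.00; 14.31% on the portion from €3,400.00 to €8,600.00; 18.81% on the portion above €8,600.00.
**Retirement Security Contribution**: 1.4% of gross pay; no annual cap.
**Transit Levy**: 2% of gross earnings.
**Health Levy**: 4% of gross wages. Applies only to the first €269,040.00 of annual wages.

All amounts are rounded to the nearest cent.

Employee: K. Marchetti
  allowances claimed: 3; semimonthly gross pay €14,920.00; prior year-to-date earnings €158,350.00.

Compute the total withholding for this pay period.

State Income Tax: taxable = €14,920.00 − 3×€80.00 = €14,680.00
  €948.12 + 18.81% × (€14,680.00 − €8,600.00) = €948.12 + 18.81% × €6,080.00 = €2,091.77
Retirement Security Contribution: 1.4% × €14,920.00 = €208.88
Transit Levy: 2% × €14,920.00 = €298.40
Health Levy: 4% × €14,920.00 = €596.80
Total: €2,091.77 + €208.88 + €298.40 + €596.80 = €3,195.85

€3,195.85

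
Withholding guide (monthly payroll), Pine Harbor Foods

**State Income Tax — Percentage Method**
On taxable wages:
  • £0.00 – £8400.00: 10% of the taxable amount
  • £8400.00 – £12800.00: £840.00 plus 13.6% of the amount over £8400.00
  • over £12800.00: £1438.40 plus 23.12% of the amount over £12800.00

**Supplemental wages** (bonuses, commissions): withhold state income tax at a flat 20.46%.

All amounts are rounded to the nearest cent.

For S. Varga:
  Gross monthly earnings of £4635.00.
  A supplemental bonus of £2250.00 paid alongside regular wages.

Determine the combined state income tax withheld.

State Income Tax: taxable = £4635.00
  10% × £4635.00 = £463.50
Supplemental (20.46% flat on bonus): 20.46% × £2250.00 = £460.35
Total state income tax: £463.50 + £460.35 = £923.85

£923.85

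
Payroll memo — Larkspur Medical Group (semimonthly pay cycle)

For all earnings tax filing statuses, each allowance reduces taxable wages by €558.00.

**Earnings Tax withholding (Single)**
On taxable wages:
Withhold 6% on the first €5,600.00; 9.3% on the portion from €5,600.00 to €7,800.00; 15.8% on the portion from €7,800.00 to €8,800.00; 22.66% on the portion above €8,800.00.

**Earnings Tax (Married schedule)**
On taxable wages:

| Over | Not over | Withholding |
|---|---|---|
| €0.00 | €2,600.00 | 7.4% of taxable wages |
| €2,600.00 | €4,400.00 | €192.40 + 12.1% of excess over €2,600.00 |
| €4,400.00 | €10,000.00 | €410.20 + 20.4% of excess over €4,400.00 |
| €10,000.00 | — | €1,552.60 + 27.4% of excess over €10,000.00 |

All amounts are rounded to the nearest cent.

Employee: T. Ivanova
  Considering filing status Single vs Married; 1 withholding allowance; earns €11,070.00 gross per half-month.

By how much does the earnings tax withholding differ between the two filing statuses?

Earnings Tax (Single): taxable = €11,070.00 − 1×€558.00 = €10,512.00
  €698.60 + 22.66% × (€10,512.00 − €8,800.00) = €698.60 + 22.66% × €1,712.00 = €1,086.54
Earnings Tax (Married): taxable = €11,070.00 − 1×€558.00 = €10,512.00
  €1,552.60 + 27.4% × (€10,512.00 − €10,000.00) = €1,552.60 + 27.4% × €512.00 = €1,692.89
Difference: |€1,086.54 − €1,692.89| = €606.35 (higher under Married)

€606.35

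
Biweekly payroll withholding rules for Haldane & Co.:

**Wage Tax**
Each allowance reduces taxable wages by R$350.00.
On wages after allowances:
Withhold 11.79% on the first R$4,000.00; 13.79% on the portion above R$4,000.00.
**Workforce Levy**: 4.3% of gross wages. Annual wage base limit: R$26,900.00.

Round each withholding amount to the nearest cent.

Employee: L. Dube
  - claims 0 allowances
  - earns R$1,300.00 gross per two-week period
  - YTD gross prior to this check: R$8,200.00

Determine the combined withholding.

Wage Tax: taxable = R$1,300.00
  11.79% × R$1,300.00 = R$153.27
Workforce Levy: 4.3% × R$1,300.00 = R$55.90
Total: R$153.27 + R$55.90 = R$209.17

R$209.17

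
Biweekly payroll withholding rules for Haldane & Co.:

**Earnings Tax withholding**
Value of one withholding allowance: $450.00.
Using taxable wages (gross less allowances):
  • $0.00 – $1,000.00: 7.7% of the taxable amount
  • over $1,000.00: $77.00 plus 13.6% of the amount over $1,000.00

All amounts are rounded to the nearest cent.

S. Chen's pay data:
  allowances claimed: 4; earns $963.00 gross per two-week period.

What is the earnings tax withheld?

$0.00

Earnings Tax: taxable = $963.00 − 4×$450.00 = $-837.00
  Taxable ≤ 0 → $0.00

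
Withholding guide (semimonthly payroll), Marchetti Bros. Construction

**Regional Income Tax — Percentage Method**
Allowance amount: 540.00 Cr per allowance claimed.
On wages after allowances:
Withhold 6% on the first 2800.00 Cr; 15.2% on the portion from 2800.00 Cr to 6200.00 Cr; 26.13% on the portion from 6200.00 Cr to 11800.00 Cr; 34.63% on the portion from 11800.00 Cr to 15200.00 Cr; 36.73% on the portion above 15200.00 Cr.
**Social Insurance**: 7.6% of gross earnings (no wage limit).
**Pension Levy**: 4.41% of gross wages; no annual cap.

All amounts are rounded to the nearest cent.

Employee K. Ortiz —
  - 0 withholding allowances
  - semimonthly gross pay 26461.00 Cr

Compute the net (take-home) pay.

Regional Income Tax: taxable = 26461.00 Cr
  3325.50 Cr + 36.73% × (26461.00 Cr − 15200.00 Cr) = 3325.50 Cr + 36.73% × 11261.00 Cr = 7461.67 Cr
Social Insurance: 7.6% × 26461.00 Cr = 2011.04 Cr
Pension Levy: 4.41% × 26461.00 Cr = 1166.93 Cr
Total withheld: 7461.67 Cr + 2011.04 Cr + 1166.93 Cr = 10639.64 Cr
Net pay: 26461.00 Cr − 10639.64 Cr = 15821.36 Cr

15821.36 Cr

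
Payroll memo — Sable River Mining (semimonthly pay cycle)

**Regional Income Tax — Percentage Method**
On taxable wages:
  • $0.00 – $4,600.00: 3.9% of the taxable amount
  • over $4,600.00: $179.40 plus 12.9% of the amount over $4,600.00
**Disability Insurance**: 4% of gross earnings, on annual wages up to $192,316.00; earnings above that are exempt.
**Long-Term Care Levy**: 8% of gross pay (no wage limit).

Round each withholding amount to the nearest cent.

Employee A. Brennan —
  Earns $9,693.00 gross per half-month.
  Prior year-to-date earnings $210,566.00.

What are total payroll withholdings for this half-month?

Regional Income Tax: taxable = $9,693.00
  $179.40 + 12.9% × ($9,693.00 − $4,600.00) = $179.40 + 12.9% × $5,093.00 = $836.40
Disability Insurance: YTD $210,566.00 ≥ cap $192,316.00 → $0.00
Long-Term Care Levy: 8% × $9,693.00 = $775.44
Total: $836.40 + $0.00 + $775.44 = $1,611.84

$1,611.84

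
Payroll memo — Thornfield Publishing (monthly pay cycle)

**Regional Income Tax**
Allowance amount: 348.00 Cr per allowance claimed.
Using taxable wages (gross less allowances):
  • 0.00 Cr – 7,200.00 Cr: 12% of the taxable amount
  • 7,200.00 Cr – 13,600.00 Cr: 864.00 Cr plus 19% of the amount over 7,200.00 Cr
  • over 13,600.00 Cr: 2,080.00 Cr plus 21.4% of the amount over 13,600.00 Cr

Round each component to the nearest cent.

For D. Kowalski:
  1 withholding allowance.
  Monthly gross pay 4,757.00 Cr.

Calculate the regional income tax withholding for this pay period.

529.08 Cr

Regional Income Tax: taxable = 4,757.00 Cr − 1×348.00 Cr = 4,409.00 Cr
  12% × 4,409.00 Cr = 529.08 Cr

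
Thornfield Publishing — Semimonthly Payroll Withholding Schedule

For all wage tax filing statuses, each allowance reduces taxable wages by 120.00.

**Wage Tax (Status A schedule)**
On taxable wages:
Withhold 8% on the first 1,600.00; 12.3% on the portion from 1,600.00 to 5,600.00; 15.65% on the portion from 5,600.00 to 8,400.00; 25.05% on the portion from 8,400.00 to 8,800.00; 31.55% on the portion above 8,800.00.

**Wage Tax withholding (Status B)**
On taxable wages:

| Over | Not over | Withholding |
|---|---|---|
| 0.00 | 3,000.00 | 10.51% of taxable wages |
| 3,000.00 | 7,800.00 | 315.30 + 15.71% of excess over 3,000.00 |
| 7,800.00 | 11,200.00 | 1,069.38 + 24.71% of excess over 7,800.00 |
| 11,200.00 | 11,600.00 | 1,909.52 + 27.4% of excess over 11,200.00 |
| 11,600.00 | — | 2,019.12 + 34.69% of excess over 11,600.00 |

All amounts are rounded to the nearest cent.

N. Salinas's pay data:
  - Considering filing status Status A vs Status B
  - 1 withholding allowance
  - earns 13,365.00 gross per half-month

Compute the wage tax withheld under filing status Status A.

Wage Tax (Status A): taxable = 13,365.00 − 1×120.00 = 13,245.00
  1,158.40 + 31.55% × (13,245.00 − 8,800.00) = 1,158.40 + 31.55% × 4,445.00 = 2,560.80

2,560.80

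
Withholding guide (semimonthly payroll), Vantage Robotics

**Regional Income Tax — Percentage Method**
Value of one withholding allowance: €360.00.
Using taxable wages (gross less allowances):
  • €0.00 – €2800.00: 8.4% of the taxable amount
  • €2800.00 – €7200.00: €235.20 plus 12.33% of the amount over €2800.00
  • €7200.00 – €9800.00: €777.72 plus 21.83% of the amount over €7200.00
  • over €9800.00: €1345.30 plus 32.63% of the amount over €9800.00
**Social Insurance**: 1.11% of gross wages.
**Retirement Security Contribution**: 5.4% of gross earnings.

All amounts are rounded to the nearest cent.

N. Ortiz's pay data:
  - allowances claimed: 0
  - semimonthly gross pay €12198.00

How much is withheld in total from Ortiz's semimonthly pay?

Regional Income Tax: taxable = €12198.00
  €1345.30 + 32.63% × (€12198.00 − €9800.00) = €1345.30 + 32.63% × €2398.00 = €2127.77
Social Insurance: 1.11% × €12198.00 = €135.40
Retirement Security Contribution: 5.4% × €12198.00 = €658.69
Total: €2127.77 + €135.40 + €658.69 = €2921.86

€2921.86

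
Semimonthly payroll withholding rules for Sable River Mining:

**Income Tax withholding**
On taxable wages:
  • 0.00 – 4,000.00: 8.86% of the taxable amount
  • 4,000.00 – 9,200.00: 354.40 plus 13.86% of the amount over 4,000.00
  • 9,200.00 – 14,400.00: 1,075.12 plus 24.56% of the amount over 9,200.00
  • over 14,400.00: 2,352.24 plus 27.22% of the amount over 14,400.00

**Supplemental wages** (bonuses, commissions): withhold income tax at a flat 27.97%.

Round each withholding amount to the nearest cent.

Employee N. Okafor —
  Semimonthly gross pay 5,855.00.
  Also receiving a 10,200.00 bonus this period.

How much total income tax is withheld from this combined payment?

Income Tax: taxable = 5,855.00
  354.40 + 13.86% × (5,855.00 − 4,000.00) = 354.40 + 13.86% × 1,855.00 = 611.50
Supplemental (27.97% flat on bonus): 27.97% × 10,200.00 = 2,852.94
Total income tax: 611.50 + 2,852.94 = 3,464.44

3,464.44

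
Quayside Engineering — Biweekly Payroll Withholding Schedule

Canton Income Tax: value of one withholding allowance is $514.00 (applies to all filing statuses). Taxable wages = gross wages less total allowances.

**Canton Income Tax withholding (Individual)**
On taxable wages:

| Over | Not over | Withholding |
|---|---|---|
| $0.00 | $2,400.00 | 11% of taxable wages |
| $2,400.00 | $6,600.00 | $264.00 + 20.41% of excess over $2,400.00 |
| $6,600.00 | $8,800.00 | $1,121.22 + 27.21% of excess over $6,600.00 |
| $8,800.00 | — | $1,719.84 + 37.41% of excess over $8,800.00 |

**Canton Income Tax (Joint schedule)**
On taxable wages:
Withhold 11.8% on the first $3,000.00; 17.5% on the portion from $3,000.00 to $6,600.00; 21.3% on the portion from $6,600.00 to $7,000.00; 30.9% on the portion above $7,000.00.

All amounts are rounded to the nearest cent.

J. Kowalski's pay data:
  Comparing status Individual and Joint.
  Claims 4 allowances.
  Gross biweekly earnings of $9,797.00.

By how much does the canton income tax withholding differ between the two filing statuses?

$133.52

Canton Income Tax (Individual): taxable = $9,797.00 − 4×$514.00 = $7,741.00
  $1,121.22 + 27.21% × ($7,741.00 − $6,600.00) = $1,121.22 + 27.21% × $1,141.00 = $1,431.69
Canton Income Tax (Joint): taxable = $9,797.00 − 4×$514.00 = $7,741.00
  $1,069.20 + 30.9% × ($7,741.00 − $7,000.00) = $1,069.20 + 30.9% × $741.00 = $1,298.17
Difference: |$1,431.69 − $1,298.17| = $133.52 (higher under Individual)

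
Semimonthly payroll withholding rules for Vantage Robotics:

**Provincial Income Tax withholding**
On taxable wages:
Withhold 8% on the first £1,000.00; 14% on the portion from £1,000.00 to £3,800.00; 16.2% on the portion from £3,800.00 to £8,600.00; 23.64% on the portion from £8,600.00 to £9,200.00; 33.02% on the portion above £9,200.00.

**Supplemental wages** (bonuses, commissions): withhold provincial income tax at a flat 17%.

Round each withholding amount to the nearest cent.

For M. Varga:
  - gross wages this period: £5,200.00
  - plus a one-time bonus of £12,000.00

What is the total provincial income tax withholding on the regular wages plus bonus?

£2,738.80

Provincial Income Tax: taxable = £5,200.00
  £472.00 + 16.2% × (£5,200.00 − £3,800.00) = £472.00 + 16.2% × £1,400.00 = £698.80
Supplemental (17% flat on bonus): 17% × £12,000.00 = £2,040.00
Total provincial income tax: £698.80 + £2,040.00 = £2,738.80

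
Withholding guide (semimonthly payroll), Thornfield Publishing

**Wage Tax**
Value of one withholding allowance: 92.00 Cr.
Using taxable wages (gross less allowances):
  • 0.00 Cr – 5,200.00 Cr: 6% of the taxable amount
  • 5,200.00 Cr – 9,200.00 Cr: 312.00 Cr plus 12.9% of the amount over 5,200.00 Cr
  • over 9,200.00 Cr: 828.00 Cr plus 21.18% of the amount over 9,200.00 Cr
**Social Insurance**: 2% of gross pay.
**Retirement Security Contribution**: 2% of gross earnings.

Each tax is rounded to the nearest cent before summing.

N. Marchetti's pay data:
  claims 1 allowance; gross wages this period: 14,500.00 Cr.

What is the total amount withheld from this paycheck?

Wage Tax: taxable = 14,500.00 Cr − 1×92.00 Cr = 14,408.00 Cr
  828.00 Cr + 21.18% × (14,408.00 Cr − 9,200.00 Cr) = 828.00 Cr + 21.18% × 5,208.00 Cr = 1,931.05 Cr
Social Insurance: 2% × 14,500.00 Cr = 290.00 Cr
Retirement Security Contribution: 2% × 14,500.00 Cr = 290.00 Cr
Total: 1,931.05 Cr + 290.00 Cr + 290.00 Cr = 2,511.05 Cr

2,511.05 Cr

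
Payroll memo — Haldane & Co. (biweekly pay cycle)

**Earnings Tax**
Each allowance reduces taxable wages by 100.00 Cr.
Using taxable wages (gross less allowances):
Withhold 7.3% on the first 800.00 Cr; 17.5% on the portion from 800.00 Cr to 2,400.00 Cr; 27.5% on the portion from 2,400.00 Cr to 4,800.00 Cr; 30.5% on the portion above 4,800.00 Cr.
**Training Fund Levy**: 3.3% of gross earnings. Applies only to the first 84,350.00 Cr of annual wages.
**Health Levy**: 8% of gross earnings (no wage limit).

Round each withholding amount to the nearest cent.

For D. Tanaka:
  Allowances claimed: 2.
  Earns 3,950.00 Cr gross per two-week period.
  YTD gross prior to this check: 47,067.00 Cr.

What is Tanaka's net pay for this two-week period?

2,794.00 Cr

Earnings Tax: taxable = 3,950.00 Cr − 2×100.00 Cr = 3,750.00 Cr
  338.40 Cr + 27.5% × (3,750.00 Cr − 2,400.00 Cr) = 338.40 Cr + 27.5% × 1,350.00 Cr = 709.65 Cr
Training Fund Levy: 3.3% × 3,950.00 Cr = 130.35 Cr
Health Levy: 8% × 3,950.00 Cr = 316.00 Cr
Total withheld: 709.65 Cr + 130.35 Cr + 316.00 Cr = 1,156.00 Cr
Net pay: 3,950.00 Cr − 1,156.00 Cr = 2,794.00 Cr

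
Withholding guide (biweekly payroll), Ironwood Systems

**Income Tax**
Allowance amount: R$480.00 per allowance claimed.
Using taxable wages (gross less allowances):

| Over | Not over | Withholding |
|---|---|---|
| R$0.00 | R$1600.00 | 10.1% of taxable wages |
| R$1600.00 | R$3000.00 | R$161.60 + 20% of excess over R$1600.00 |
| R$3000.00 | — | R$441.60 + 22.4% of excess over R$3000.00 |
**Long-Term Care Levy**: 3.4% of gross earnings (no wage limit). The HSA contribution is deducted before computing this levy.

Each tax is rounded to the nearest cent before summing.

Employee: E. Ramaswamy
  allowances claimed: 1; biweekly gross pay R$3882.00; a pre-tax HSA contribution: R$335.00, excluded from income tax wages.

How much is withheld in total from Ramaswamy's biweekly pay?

Income Tax: taxable = R$3882.00 − R$335.00 − 1×R$480.00 = R$3067.00
  R$441.60 + 22.4% × (R$3067.00 − R$3000.00) = R$441.60 + 22.4% × R$67.00 = R$456.61
Long-Term Care Levy: 3.4% × R$3547.00 = R$120.60
Total: R$456.61 + R$120.60 = R$577.21

R$577.21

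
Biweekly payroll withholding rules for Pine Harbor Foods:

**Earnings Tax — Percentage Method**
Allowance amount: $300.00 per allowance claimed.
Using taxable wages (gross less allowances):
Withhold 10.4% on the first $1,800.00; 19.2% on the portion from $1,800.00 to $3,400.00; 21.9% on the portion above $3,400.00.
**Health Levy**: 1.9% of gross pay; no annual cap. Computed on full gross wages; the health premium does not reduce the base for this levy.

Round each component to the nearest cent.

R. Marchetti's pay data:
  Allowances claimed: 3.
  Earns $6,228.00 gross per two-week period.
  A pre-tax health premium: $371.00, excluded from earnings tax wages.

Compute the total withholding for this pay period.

Earnings Tax: taxable = $6,228.00 − $371.00 − 3×$300.00 = $4,957.00
  $494.40 + 21.9% × ($4,957.00 − $3,400.00) = $494.40 + 21.9% × $1,557.00 = $835.38
Health Levy: 1.9% × $6,228.00 = $118.33
Total: $835.38 + $118.33 = $953.71

$953.71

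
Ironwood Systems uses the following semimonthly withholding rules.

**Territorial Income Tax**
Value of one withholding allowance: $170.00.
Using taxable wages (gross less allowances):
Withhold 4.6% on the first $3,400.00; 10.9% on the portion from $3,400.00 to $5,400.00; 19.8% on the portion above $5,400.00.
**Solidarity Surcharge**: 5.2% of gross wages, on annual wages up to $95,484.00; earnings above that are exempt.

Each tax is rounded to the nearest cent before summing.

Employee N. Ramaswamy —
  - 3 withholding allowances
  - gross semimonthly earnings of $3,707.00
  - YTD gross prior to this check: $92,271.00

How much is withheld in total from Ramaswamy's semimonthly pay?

$314.14

Territorial Income Tax: taxable = $3,707.00 − 3×$170.00 = $3,197.00
  4.6% × $3,197.00 = $147.06
Solidarity Surcharge: cap $95,484.00 − YTD $92,271.00 = $3,213.00 subject; 5.2% × $3,213.00 = $167.08
Total: $147.06 + $167.08 = $314.14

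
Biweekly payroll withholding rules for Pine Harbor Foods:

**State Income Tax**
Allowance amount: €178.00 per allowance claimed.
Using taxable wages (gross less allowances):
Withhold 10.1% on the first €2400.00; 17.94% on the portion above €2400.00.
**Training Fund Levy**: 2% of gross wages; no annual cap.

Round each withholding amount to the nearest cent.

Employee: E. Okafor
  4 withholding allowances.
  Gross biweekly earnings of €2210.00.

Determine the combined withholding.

€195.50

State Income Tax: taxable = €2210.00 − 4×€178.00 = €1498.00
  10.1% × €1498.00 = €151.30
Training Fund Levy: 2% × €2210.00 = €44.20
Total: €151.30 + €44.20 = €195.50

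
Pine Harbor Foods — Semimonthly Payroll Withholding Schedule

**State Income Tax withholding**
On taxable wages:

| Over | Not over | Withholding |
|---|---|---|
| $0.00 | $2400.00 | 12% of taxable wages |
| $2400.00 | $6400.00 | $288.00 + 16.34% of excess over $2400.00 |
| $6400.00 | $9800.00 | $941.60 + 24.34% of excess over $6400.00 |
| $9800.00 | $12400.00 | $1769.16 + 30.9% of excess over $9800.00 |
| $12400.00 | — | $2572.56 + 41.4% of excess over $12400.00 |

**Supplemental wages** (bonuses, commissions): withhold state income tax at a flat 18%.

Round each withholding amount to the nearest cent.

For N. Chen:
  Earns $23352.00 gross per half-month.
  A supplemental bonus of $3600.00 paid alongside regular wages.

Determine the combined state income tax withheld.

State Income Tax: taxable = $23352.00
  $2572.56 + 41.4% × ($23352.00 − $12400.00) = $2572.56 + 41.4% × $10952.00 = $7106.69
Supplemental (18% flat on bonus): 18% × $3600.00 = $648.00
Total state income tax: $7106.69 + $648.00 = $7754.69

$7754.69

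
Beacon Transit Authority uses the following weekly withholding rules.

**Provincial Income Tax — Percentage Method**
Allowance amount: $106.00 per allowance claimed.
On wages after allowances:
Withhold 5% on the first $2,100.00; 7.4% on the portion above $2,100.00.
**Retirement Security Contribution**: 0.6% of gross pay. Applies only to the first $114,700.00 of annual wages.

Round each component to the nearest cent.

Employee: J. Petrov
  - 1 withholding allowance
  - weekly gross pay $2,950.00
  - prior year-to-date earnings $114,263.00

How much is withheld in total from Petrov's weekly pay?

Provincial Income Tax: taxable = $2,950.00 − 1×$106.00 = $2,844.00
  $105.00 + 7.4% × ($2,844.00 − $2,100.00) = $105.00 + 7.4% × $744.00 = $160.06
Retirement Security Contribution: cap $114,700.00 − YTD $114,263.00 = $437.00 subject; 0.6% × $437.00 = $2.62
Total: $160.06 + $2.62 = $162.68

$162.68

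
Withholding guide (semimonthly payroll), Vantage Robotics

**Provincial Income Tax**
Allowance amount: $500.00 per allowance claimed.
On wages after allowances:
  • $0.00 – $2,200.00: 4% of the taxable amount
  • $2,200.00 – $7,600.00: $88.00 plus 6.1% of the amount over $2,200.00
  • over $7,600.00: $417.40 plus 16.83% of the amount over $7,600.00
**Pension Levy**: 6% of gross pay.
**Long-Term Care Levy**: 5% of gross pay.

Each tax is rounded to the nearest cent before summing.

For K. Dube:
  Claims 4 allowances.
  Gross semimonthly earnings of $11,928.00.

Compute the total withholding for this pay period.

Provincial Income Tax: taxable = $11,928.00 − 4×$500.00 = $9,928.00
  $417.40 + 16.83% × ($9,928.00 − $7,600.00) = $417.40 + 16.83% × $2,328.00 = $809.20
Pension Levy: 6% × $11,928.00 = $715.68
Long-Term Care Levy: 5% × $11,928.00 = $596.40
Total: $809.20 + $715.68 + $596.40 = $2,121.28

$2,121.28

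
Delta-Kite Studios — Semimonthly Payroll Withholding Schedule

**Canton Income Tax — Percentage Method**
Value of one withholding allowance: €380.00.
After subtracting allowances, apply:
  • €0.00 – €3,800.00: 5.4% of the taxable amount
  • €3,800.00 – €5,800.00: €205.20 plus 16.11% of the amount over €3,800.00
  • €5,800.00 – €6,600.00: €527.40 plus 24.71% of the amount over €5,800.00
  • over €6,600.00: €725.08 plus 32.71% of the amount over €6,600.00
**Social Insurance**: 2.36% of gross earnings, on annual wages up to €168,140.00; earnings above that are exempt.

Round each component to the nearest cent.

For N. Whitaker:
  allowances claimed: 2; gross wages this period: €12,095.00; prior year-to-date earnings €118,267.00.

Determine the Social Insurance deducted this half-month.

€285.44

Social Insurance: 2.36% × €12,095.00 = €285.44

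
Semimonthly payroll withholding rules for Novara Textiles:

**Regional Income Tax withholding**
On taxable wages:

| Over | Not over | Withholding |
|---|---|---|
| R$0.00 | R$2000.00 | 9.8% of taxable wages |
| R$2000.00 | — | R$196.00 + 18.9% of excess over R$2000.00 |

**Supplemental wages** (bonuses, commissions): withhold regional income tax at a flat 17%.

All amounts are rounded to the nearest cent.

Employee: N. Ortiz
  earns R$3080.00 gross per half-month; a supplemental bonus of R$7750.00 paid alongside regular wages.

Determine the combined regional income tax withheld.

Regional Income Tax: taxable = R$3080.00
  R$196.00 + 18.9% × (R$3080.00 − R$2000.00) = R$196.00 + 18.9% × R$1080.00 = R$400.12
Supplemental (17% flat on bonus): 17% × R$7750.00 = R$1317.50
Total regional income tax: R$400.12 + R$1317.50 = R$1717.62

R$1717.62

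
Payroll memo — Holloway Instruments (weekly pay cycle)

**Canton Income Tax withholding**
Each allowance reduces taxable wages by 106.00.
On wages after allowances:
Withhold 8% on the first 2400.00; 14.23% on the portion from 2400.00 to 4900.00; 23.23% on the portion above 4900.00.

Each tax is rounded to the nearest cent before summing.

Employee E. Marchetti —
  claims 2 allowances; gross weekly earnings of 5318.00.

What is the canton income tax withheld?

Canton Income Tax: taxable = 5318.00 − 2×106.00 = 5106.00
  547.75 + 23.23% × (5106.00 − 4900.00) = 547.75 + 23.23% × 206.00 = 595.60

595.60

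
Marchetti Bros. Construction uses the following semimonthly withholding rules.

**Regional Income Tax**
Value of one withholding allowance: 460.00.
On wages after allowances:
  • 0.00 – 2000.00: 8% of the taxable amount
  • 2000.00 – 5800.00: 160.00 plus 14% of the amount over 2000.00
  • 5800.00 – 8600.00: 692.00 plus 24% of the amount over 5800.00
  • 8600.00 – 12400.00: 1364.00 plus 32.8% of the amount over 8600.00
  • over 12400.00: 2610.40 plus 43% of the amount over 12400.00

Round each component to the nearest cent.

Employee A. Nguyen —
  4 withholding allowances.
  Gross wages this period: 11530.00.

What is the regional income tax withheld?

Regional Income Tax: taxable = 11530.00 − 4×460.00 = 9690.00
  1364.00 + 32.8% × (9690.00 − 8600.00) = 1364.00 + 32.8% × 1090.00 = 1721.52

1721.52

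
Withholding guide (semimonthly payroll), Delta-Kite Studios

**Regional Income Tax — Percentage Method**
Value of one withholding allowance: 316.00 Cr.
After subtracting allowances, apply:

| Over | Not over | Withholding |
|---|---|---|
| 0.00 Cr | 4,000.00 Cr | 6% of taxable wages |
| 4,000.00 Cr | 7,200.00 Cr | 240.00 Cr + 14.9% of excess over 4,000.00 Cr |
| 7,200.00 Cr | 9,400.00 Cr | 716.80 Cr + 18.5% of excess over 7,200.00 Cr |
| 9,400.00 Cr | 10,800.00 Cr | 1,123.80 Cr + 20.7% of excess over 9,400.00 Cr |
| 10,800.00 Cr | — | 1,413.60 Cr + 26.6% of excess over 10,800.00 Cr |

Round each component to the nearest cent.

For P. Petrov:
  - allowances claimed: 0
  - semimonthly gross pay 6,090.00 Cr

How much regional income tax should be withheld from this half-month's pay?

Regional Income Tax: taxable = 6,090.00 Cr
  240.00 Cr + 14.9% × (6,090.00 Cr − 4,000.00 Cr) = 240.00 Cr + 14.9% × 2,090.00 Cr = 551.41 Cr

551.41 Cr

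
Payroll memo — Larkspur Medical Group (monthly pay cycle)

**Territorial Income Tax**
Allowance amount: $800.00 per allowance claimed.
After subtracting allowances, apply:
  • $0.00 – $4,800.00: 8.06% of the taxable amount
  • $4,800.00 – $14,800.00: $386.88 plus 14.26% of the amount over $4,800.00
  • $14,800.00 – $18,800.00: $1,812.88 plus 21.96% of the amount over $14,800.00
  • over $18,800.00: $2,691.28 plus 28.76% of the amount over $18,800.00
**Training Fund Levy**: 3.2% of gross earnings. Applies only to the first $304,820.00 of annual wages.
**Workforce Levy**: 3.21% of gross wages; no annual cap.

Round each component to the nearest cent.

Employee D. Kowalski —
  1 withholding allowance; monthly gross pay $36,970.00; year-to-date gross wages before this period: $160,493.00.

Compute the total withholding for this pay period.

$10,056.67

Territorial Income Tax: taxable = $36,970.00 − 1×$800.00 = $36,170.00
  $2,691.28 + 28.76% × ($36,170.00 − $18,800.00) = $2,691.28 + 28.76% × $17,370.00 = $7,686.89
Training Fund Levy: 3.2% × $36,970.00 = $1,183.04
Workforce Levy: 3.21% × $36,970.00 = $1,186.74
Total: $7,686.89 + $1,183.04 + $1,186.74 = $10,056.67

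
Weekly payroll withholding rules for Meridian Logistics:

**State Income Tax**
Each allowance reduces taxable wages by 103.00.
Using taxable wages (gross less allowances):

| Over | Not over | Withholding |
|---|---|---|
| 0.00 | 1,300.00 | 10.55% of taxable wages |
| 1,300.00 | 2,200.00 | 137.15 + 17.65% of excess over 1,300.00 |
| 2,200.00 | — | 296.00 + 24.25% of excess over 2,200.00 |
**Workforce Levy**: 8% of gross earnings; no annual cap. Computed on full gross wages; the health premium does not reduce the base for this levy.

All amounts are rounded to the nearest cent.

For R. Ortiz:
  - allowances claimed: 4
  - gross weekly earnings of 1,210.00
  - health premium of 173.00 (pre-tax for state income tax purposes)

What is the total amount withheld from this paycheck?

162.74

State Income Tax: taxable = 1,210.00 − 173.00 − 4×103.00 = 625.00
  10.55% × 625.00 = 65.94
Workforce Levy: 8% × 1,210.00 = 96.80
Total: 65.94 + 96.80 = 162.74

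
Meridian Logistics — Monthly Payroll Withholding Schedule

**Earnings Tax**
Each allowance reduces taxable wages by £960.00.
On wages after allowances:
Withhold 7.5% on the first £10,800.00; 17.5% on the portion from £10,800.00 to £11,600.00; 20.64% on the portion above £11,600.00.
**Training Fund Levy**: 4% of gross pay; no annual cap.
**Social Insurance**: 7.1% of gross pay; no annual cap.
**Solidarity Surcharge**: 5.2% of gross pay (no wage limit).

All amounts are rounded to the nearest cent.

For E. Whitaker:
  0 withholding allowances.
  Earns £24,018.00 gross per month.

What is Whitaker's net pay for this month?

£16,589.98

Earnings Tax: taxable = £24,018.00
  £950.00 + 20.64% × (£24,018.00 − £11,600.00) = £950.00 + 20.64% × £12,418.00 = £3,513.08
Training Fund Levy: 4% × £24,018.00 = £960.72
Social Insurance: 7.1% × £24,018.00 = £1,705.28
Solidarity Surcharge: 5.2% × £24,018.00 = £1,248.94
Total withheld: £3,513.08 + £960.72 + £1,705.28 + £1,248.94 = £7,428.02
Net pay: £24,018.00 − £7,428.02 = £16,589.98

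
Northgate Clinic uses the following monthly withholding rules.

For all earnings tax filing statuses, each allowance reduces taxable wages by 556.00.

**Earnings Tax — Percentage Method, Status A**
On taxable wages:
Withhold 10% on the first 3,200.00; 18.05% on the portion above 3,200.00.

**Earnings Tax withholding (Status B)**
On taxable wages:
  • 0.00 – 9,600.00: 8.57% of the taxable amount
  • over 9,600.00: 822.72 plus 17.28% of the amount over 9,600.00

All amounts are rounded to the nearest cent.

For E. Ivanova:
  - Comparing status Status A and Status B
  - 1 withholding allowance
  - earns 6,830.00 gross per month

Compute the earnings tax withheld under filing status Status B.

537.68

Earnings Tax (Status B): taxable = 6,830.00 − 1×556.00 = 6,274.00
  8.57% × 6,274.00 = 537.68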